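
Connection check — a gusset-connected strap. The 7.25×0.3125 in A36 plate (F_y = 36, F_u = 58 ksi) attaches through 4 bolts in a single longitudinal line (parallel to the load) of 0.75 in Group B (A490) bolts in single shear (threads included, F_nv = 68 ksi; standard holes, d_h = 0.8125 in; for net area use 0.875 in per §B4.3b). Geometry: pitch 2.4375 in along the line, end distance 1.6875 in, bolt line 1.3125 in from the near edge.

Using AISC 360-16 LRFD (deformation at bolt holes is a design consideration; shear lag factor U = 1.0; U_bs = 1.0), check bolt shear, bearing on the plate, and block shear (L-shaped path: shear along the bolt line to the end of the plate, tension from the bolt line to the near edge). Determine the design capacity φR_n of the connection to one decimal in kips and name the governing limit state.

57.5 kips (block shear governs)

Bolt shear: A_b = π(0.75)²/4 = 0.44179 in². φR_n = 0.75 × 68 × 0.44179 × 4 × 1 = 90.1 kips.
Bearing (0.3125 in plate, F_u = 58 ksi): end bolts L_c = 1.6875 − 0.8125/2 = 1.28125, R_n = min(1.2×1.28125×0.3125×58, 2.4×0.75×0.3125×58) = 27.867 kips/bolt; interior L_c = 2.4375 − 0.8125 = 1.625, R_n = 32.625 kips/bolt. φR_n = 0.75 × (1×27.867 + 3×32.625) = 94.3 kips.
Block shear: shear path 1×[1.6875+3×2.4375] = 1×9 in, A_gv = 2.8125, A_nv = 1×(9 − 3.5×0.875)×0.3125 = 1.8555 in²; tension to near edge: (1.3125 − 0.5×0.875)×0.3125 = 0.27344 in². R_n = min(0.6×58×1.8555, 0.6×36×2.8125) + 1.0×58×0.27344 = min(64.571, 60.75) + 15.86 = 76.61 kips. φR_n = 0.75 × 76.61 = 57.5 kips.
Governing: min(90.1, 94.3, 57.5) = 57.5 kips → block shear.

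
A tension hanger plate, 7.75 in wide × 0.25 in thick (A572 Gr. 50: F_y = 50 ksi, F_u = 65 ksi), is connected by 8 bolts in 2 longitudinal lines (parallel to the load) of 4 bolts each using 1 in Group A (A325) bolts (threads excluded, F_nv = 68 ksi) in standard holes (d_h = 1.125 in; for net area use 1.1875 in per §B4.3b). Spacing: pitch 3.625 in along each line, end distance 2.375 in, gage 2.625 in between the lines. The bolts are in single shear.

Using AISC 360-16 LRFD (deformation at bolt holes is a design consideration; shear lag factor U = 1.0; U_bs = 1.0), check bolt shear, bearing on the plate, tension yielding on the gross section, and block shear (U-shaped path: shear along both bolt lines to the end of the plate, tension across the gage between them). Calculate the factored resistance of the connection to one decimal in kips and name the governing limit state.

Bolt shear: A_b = π(1)²/4 = 0.7854 in². φR_n = 0.75 × 68 × 0.7854 × 8 × 1 = 320.4 kips.
Bearing (0.25 in plate, F_u = 65 ksi): end bolts L_c = 2.375 − 1.125/2 = 1.8125, R_n = min(1.2×1.8125×0.25×65, 2.4×1×0.25×65) = 35.344 kips/bolt; interior L_c = 3.625 − 1.125 = 2.5, R_n = 39 kips/bolt. φR_n = 0.75 × (2×35.344 + 6×39) = 228.5 kips.
Tension yield (gross): A_g = 7.75×0.25 = 1.9375 in². φR_n = 0.90 × 50 × 1.9375 = 87.2 kips.
Block shear: shear path 2×[2.375+3×3.625] = 2×13.25 in, A_gv = 6.625, A_nv = 2×(13.25 − 3.5×1.1875)×0.25 = 4.5469 in²; tension across gage: (2.625 − 1×1.1875)×0.25 = 0.35938 in². R_n = min(0.6×65×4.5469, 0.6×50×6.625) + 1.0×65×0.35938 = min(177.33, 198.75) + 23.36 = 200.69 kips. φR_n = 0.75 × 200.69 = 150.5 kips.
Governing: min(320.4, 228.5, 87.2, 150.5) = 87.2 kips → gross-section yield.

87.2 kips (gross-section yield governs)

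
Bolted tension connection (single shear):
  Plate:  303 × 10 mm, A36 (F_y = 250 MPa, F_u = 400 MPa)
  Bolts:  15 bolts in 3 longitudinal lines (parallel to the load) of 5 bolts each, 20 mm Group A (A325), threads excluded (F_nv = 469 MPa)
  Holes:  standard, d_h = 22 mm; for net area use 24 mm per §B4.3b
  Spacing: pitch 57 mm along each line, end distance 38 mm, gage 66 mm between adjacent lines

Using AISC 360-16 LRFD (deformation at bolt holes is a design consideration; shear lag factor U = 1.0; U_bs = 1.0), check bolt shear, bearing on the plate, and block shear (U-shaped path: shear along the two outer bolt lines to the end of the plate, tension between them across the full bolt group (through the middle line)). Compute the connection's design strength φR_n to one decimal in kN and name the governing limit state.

Bolt shear: A_b = π(20)²/4 = 314.16 mm². φR_n = 0.75 × 469 × 314.16 × 15 × 1 = 1657.6 kN.
Bearing (10 mm plate, F_u = 400 MPa): end bolts L_c = 38 − 22/2 = 27, R_n = min(1.2×27×10×400, 2.4×20×10×400) = 129.6 kN/bolt; interior L_c = 57 − 22 = 35, R_n = 168 kN/bolt. φR_n = 0.75 × (3×129.6 + 12×168) = 1803.6 kN.
Block shear: shear path 2×[38+4×57] = 2×266 mm, A_gv = 5320, A_nv = 2×(266 − 4.5×24)×10 = 3160 mm²; tension across gage: (132 − 2×24)×10 = 840 mm². R_n = min(0.6×400×3160, 0.6×250×5320) + 1.0×400×840 = min(758.4, 798) + 336 = 1094.4 kN. φR_n = 0.75 × 1094.4 = 820.8 kN.
Governing: min(1657.6, 1803.6, 820.8) = 820.8 kN → block shear.

820.8 kN (block shear governs)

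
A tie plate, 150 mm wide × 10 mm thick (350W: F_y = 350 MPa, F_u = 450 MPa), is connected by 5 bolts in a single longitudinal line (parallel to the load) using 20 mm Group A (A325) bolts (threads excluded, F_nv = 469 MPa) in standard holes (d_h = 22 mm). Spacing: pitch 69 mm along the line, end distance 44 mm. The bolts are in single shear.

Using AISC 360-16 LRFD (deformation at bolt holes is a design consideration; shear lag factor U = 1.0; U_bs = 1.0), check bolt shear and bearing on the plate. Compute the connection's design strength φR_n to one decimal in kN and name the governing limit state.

552.5 kN (bolt shear governs)

Bolt shear: A_b = π(20)²/4 = 314.16 mm². φR_n = 0.75 × 469 × 314.16 × 5 × 1 = 552.5 kN.
Bearing (10 mm plate, F_u = 450 MPa): end bolts L_c = 44 − 22/2 = 33, R_n = min(1.2×33×10×450, 2.4×20×10×450) = 178.2 kN/bolt; interior L_c = 69 − 22 = 47, R_n = 216 kN/bolt. φR_n = 0.75 × (1×178.2 + 4×216) = 781.7 kN.
Governing: min(552.5, 781.7) = 552.5 kN → bolt shear.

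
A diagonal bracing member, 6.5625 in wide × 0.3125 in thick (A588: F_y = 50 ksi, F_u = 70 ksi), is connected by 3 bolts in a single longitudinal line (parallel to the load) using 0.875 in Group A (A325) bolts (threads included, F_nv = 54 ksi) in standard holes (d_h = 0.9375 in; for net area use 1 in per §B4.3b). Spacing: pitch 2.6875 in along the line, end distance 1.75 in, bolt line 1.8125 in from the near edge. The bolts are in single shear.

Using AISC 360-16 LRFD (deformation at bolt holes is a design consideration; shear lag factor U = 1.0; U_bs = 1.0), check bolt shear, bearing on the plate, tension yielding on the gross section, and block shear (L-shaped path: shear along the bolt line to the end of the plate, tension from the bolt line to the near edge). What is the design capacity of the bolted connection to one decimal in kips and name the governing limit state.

Bolt shear: A_b = π(0.875)²/4 = 0.60132 in². φR_n = 0.75 × 54 × 0.60132 × 3 × 1 = 73.1 kips.
Bearing (0.3125 in plate, F_u = 70 ksi): end bolts L_c = 1.75 − 0.9375/2 = 1.28125, R_n = min(1.2×1.28125×0.3125×70, 2.4×0.875×0.3125×70) = 33.633 kips/bolt; interior L_c = 2.6875 − 0.9375 = 1.75, R_n = 45.938 kips/bolt. φR_n = 0.75 × (1×33.633 + 2×45.938) = 94.1 kips.
Tension yield (gross): A_g = 6.5625×0.3125 = 2.0508 in². φR_n = 0.90 × 50 × 2.0508 = 92.3 kips.
Block shear: shear path 1×[1.75+2×2.6875] = 1×7.125 in, A_gv = 2.2266, A_nv = 1×(7.125 − 2.5×1)×0.3125 = 1.4453 in²; tension to near edge: (1.8125 − 0.5×1)×0.3125 = 0.41016 in². R_n = min(0.6×70×1.4453, 0.6×50×2.2266) + 1.0×70×0.41016 = min(60.703, 66.798) + 28.711 = 89.414 kips. φR_n = 0.75 × 89.414 = 67.1 kips.
Governing: min(73.1, 94.1, 92.3, 67.1) = 67.1 kips → block shear.

67.1 kips (block shear governs)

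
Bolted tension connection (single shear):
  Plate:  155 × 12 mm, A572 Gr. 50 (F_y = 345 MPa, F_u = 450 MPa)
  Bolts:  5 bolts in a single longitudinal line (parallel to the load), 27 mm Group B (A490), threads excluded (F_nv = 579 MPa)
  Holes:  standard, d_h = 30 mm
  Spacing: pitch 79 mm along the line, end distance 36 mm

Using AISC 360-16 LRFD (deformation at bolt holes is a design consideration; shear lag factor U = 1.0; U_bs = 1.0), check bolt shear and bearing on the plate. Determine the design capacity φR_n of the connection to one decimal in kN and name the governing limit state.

Bolt shear: A_b = π(27)²/4 = 572.56 mm². φR_n = 0.75 × 579 × 572.56 × 5 × 1 = 1243.2 kN.
Bearing (12 mm plate, F_u = 450 MPa): end bolts L_c = 36 − 30/2 = 21, R_n = min(1.2×21×12×450, 2.4×27×12×450) = 136.08 kN/bolt; interior L_c = 79 − 30 = 49, R_n = 317.52 kN/bolt. φR_n = 0.75 × (1×136.08 + 4×317.52) = 1054.6 kN.
Governing: min(1243.2, 1054.6) = 1054.6 kN → bearing.

1054.6 kN (bearing governs)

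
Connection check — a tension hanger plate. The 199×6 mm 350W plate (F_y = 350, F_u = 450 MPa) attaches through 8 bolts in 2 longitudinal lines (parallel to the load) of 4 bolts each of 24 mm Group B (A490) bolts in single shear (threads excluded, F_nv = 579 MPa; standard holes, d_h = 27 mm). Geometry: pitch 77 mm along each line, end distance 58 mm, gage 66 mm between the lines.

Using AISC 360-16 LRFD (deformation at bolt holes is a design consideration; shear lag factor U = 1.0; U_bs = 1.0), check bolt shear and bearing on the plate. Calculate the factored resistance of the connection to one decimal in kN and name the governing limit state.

Bolt shear: A_b = π(24)²/4 = 452.39 mm². φR_n = 0.75 × 579 × 452.39 × 8 × 1 = 1571.6 kN.
Bearing (6 mm plate, F_u = 450 MPa): end bolts L_c = 58 − 27/2 = 44.5, R_n = min(1.2×44.5×6×450, 2.4×24×6×450) = 144.18 kN/bolt; interior L_c = 77 − 27 = 50, R_n = 155.52 kN/bolt. φR_n = 0.75 × (2×144.18 + 6×155.52) = 916.1 kN.
Governing: min(1571.6, 916.1) = 916.1 kN → bearing.

916.1 kN (bearing governs)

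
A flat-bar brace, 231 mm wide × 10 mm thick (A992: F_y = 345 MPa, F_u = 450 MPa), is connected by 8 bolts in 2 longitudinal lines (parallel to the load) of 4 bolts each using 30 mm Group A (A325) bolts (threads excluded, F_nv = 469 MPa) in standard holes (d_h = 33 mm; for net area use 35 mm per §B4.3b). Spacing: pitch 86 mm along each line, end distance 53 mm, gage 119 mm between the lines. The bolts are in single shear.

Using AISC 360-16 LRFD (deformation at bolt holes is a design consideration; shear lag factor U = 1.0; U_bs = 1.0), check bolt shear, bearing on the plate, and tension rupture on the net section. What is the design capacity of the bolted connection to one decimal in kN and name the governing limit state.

543.4 kN (net-section rupture governs)

Bolt shear: A_b = π(30)²/4 = 706.86 mm². φR_n = 0.75 × 469 × 706.86 × 8 × 1 = 1989.1 kN.
Bearing (10 mm plate, F_u = 450 MPa): end bolts L_c = 53 − 33/2 = 36.5, R_n = min(1.2×36.5×10×450, 2.4×30×10×450) = 197.1 kN/bolt; interior L_c = 86 − 33 = 53, R_n = 286.2 kN/bolt. φR_n = 0.75 × (2×197.1 + 6×286.2) = 1583.6 kN.
Tension rupture (net): A_n = (231 − 2×35)×10 = 1610 mm² (U = 1.0, A_e = A_n). φR_n = 0.75 × 450 × 1610 = 543.4 kN.
Governing: min(1989.1, 1583.6, 543.4) = 543.4 kN → net-section rupture.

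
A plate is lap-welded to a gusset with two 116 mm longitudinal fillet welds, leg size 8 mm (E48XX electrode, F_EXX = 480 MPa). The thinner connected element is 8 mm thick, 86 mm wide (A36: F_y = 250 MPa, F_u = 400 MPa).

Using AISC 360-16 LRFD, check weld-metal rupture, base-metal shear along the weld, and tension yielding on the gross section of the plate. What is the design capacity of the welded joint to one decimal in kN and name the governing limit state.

Weld metal: throat = 0.707×8 = 5.656 mm, L = 2×116 = 232 mm. φR_n = 0.75 × 0.6 × 480 × 5.656 × 232 = 283.4 kN.
Base metal shear (8 mm plate): yield φR_n = 1.0×0.6×250×8×232 = 278.4 kN; rupture φR_n = 0.75×0.6×400×8×232 = 334.1 kN; take 278.4 kN (yield).
Tension yield (gross): A_g = 86×8 = 688 mm². φR_n = 0.90 × 250 × 688 = 154.8 kN.
Governing: min(283.4, 278.4, 154.8) = 154.8 kN → gross-section yield.

154.8 kN (gross-section yield governs)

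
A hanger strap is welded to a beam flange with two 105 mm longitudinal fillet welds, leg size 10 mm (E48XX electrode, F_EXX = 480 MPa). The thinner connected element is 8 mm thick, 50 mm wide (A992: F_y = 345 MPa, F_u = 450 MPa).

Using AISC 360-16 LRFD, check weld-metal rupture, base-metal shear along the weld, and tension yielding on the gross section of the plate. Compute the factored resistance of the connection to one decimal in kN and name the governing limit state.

Weld metal: throat = 0.707×10 = 7.07 mm, L = 2×105 = 210 mm. φR_n = 0.75 × 0.6 × 480 × 7.07 × 210 = 320.7 kN.
Base metal shear (8 mm plate): yield φR_n = 1.0×0.6×345×8×210 = 347.8 kN; rupture φR_n = 0.75×0.6×450×8×210 = 340.2 kN; take 340.2 kN (rupture).
Tension yield (gross): A_g = 50×8 = 400 mm². φR_n = 0.90 × 345 × 400 = 124.2 kN.
Governing: min(320.7, 340.2, 124.2) = 124.2 kN → gross-section yield.

124.2 kN (gross-section yield governs)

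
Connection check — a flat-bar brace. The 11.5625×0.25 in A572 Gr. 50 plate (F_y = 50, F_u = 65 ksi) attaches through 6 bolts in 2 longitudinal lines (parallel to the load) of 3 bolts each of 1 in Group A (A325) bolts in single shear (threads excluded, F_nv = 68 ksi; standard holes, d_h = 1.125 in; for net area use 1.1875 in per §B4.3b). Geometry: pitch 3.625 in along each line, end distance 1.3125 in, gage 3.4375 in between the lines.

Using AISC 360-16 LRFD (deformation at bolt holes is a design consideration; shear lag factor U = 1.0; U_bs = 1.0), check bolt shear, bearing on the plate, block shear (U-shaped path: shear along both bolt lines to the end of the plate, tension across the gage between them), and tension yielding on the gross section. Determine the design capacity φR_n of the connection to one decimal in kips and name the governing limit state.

109.2 kips (block shear governs)

Bolt shear: A_b = π(1)²/4 = 0.7854 in². φR_n = 0.75 × 68 × 0.7854 × 6 × 1 = 240.3 kips.
Bearing (0.25 in plate, F_u = 65 ksi): end bolts L_c = 1.3125 − 1.125/2 = 0.75, R_n = min(1.2×0.75×0.25×65, 2.4×1×0.25×65) = 14.625 kips/bolt; interior L_c = 3.625 − 1.125 = 2.5, R_n = 39 kips/bolt. φR_n = 0.75 × (2×14.625 + 4×39) = 138.9 kips.
Block shear: shear path 2×[1.3125+2×3.625] = 2×8.5625 in, A_gv = 4.2813, A_nv = 2×(8.5625 − 2.5×1.1875)×0.25 = 2.7969 in²; tension across gage: (3.4375 − 1×1.1875)×0.25 = 0.5625 in². R_n = min(0.6×65×2.7969, 0.6×50×4.2813) + 1.0×65×0.5625 = min(109.08, 128.44) + 36.563 = 145.64 kips. φR_n = 0.75 × 145.64 = 109.2 kips.
Tension yield (gross): A_g = 11.5625×0.25 = 2.8906 in². φR_n = 0.90 × 50 × 2.8906 = 130.1 kips.
Governing: min(240.3, 138.9, 109.2, 130.1) = 109.2 kips → block shear.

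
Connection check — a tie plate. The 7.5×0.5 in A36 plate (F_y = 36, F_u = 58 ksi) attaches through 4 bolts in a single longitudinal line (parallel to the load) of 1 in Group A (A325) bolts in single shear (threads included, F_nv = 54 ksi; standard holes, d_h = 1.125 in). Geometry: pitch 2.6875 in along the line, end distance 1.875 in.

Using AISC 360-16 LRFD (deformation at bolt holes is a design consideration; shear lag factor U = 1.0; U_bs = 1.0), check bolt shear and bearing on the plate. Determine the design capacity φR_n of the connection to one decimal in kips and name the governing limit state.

127.2 kips (bolt shear governs)

Bolt shear: A_b = π(1)²/4 = 0.7854 in². φR_n = 0.75 × 54 × 0.7854 × 4 × 1 = 127.2 kips.
Bearing (0.5 in plate, F_u = 58 ksi): end bolts L_c = 1.875 − 1.125/2 = 1.3125, R_n = min(1.2×1.3125×0.5×58, 2.4×1×0.5×58) = 45.675 kips/bolt; interior L_c = 2.6875 − 1.125 = 1.5625, R_n = 54.375 kips/bolt. φR_n = 0.75 × (1×45.675 + 3×54.375) = 156.6 kips.
Governing: min(127.2, 156.6) = 127.2 kips → bolt shear.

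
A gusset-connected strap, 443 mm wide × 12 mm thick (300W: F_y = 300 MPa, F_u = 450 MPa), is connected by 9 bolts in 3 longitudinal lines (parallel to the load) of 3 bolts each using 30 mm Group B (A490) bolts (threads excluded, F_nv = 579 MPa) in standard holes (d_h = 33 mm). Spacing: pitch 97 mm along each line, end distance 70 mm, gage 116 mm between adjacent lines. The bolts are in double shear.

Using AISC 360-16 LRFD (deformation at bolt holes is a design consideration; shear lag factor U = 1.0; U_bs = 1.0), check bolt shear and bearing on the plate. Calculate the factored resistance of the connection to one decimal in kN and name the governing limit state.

2529.6 kN (bearing governs)

Bolt shear: A_b = π(30)²/4 = 706.86 mm². φR_n = 0.75 × 579 × 706.86 × 9 × 2 = 5525.2 kN.
Bearing (12 mm plate, F_u = 450 MPa): end bolts L_c = 70 − 33/2 = 53.5, R_n = min(1.2×53.5×12×450, 2.4×30×12×450) = 346.68 kN/bolt; interior L_c = 97 − 33 = 64, R_n = 388.8 kN/bolt. φR_n = 0.75 × (3×346.68 + 6×388.8) = 2529.6 kN.
Governing: min(5525.2, 2529.6) = 2529.6 kN → bearing.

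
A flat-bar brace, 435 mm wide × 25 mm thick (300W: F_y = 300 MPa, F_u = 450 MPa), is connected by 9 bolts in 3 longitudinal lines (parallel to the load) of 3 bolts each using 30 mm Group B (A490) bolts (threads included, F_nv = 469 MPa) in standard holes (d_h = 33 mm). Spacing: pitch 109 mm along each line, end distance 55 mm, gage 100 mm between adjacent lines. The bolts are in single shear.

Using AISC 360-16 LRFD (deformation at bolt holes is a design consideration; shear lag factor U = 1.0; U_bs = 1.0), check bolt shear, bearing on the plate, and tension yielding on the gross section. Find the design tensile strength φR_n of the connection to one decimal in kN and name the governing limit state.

Bolt shear: A_b = π(30)²/4 = 706.86 mm². φR_n = 0.75 × 469 × 706.86 × 9 × 1 = 2237.7 kN.
Bearing (25 mm plate, F_u = 450 MPa): end bolts L_c = 55 − 33/2 = 38.5, R_n = min(1.2×38.5×25×450, 2.4×30×25×450) = 519.75 kN/bolt; interior L_c = 109 − 33 = 76, R_n = 810 kN/bolt. φR_n = 0.75 × (3×519.75 + 6×810) = 4814.4 kN.
Tension yield (gross): A_g = 435×25 = 10875 mm². φR_n = 0.90 × 300 × 10875 = 2936.3 kN.
Governing: min(2237.7, 4814.4, 2936.3) = 2237.7 kN → bolt shear.

2237.7 kN (bolt shear governs)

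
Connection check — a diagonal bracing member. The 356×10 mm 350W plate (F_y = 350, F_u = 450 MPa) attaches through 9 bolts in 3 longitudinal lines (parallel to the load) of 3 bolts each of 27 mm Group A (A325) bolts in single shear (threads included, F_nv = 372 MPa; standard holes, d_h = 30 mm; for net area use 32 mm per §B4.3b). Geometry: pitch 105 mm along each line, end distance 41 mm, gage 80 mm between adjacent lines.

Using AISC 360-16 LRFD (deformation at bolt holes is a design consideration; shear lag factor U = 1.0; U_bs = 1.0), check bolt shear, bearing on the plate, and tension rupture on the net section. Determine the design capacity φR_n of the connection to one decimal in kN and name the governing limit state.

877.5 kN (net-section rupture governs)

Bolt shear: A_b = π(27)²/4 = 572.56 mm². φR_n = 0.75 × 372 × 572.56 × 9 × 1 = 1437.7 kN.
Bearing (10 mm plate, F_u = 450 MPa): end bolts L_c = 41 − 30/2 = 26, R_n = min(1.2×26×10×450, 2.4×27×10×450) = 140.4 kN/bolt; interior L_c = 105 − 30 = 75, R_n = 291.6 kN/bolt. φR_n = 0.75 × (3×140.4 + 6×291.6) = 1628.1 kN.
Tension rupture (net): A_n = (356 − 3×32)×10 = 2600 mm² (U = 1.0, A_e = A_n). φR_n = 0.75 × 450 × 2600 = 877.5 kN.
Governing: min(1437.7, 1628.1, 877.5) = 877.5 kN → net-section rupture.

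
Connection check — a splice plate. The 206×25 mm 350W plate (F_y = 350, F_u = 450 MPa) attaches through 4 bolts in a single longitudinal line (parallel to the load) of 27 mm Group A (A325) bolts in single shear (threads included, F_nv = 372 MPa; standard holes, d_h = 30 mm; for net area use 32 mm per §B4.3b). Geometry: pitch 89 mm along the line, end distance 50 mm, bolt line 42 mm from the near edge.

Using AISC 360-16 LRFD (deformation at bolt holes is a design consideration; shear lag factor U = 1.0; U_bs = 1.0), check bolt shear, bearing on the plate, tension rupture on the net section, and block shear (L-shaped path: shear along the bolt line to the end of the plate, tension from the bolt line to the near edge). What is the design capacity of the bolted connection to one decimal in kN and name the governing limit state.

Bolt shear: A_b = π(27)²/4 = 572.56 mm². φR_n = 0.75 × 372 × 572.56 × 4 × 1 = 639.0 kN.
Bearing (25 mm plate, F_u = 450 MPa): end bolts L_c = 50 − 30/2 = 35, R_n = min(1.2×35×25×450, 2.4×27×25×450) = 472.5 kN/bolt; interior L_c = 89 − 30 = 59, R_n = 729 kN/bolt. φR_n = 0.75 × (1×472.5 + 3×729) = 1994.6 kN.
Tension rupture (net): A_n = (206 − 1×32)×25 = 4350 mm² (U = 1.0, A_e = A_n). φR_n = 0.75 × 450 × 4350 = 1468.1 kN.
Block shear: shear path 1×[50+3×89] = 1×317 mm, A_gv = 7925, A_nv = 1×(317 − 3.5×32)×25 = 5125 mm²; tension to near edge: (42 − 0.5×32)×25 = 650 mm². R_n = min(0.6×450×5125, 0.6×350×7925) + 1.0×450×650 = min(1383.8, 1664.3) + 292.5 = 1676.3 kN. φR_n = 0.75 × 1676.3 = 1257.2 kN.
Governing: min(639.0, 1994.6, 1468.1, 1257.2) = 639.0 kN → bolt shear.

639.0 kN (bolt shear governs)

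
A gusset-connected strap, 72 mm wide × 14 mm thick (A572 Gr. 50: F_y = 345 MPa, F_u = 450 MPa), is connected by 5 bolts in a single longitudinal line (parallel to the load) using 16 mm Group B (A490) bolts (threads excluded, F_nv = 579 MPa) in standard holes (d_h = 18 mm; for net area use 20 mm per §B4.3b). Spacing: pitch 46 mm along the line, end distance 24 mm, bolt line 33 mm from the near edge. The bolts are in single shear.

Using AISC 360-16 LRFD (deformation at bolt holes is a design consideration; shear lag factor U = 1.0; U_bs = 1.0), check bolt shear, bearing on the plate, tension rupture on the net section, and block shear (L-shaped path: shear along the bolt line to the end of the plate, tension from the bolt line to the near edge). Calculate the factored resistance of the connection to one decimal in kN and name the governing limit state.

245.7 kN (net-section rupture governs)

Bolt shear: A_b = π(16)²/4 = 201.06 mm². φR_n = 0.75 × 579 × 201.06 × 5 × 1 = 436.6 kN.
Bearing (14 mm plate, F_u = 450 MPa): end bolts L_c = 24 − 18/2 = 15, R_n = min(1.2×15×14×450, 2.4×16×14×450) = 113.4 kN/bolt; interior L_c = 46 − 18 = 28, R_n = 211.68 kN/bolt. φR_n = 0.75 × (1×113.4 + 4×211.68) = 720.1 kN.
Tension rupture (net): A_n = (72 − 1×20)×14 = 728 mm² (U = 1.0, A_e = A_n). φR_n = 0.75 × 450 × 728 = 245.7 kN.
Block shear: shear path 1×[24+4×46] = 1×208 mm, A_gv = 2912, A_nv = 1×(208 − 4.5×20)×14 = 1652 mm²; tension to near edge: (33 − 0.5×20)×14 = 322 mm². R_n = min(0.6×450×1652, 0.6×345×2912) + 1.0×450×322 = min(446.04, 602.78) + 144.9 = 590.94 kN. φR_n = 0.75 × 590.94 = 443.2 kN.
Governing: min(436.6, 720.1, 245.7, 443.2) = 245.7 kN → net-section rupture.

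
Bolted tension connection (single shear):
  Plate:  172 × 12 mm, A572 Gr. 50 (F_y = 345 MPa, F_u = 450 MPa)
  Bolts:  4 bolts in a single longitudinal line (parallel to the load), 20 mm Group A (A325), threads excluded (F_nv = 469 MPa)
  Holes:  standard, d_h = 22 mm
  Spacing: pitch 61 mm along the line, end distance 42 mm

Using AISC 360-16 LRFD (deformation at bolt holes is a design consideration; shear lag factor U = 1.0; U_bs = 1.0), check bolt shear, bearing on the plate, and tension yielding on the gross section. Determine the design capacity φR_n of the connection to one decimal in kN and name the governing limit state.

Bolt shear: A_b = π(20)²/4 = 314.16 mm². φR_n = 0.75 × 469 × 314.16 × 4 × 1 = 442.0 kN.
Bearing (12 mm plate, F_u = 450 MPa): end bolts L_c = 42 − 22/2 = 31, R_n = min(1.2×31×12×450, 2.4×20×12×450) = 200.88 kN/bolt; interior L_c = 61 − 22 = 39, R_n = 252.72 kN/bolt. φR_n = 0.75 × (1×200.88 + 3×252.72) = 719.3 kN.
Tension yield (gross): A_g = 172×12 = 2064 mm². φR_n = 0.90 × 345 × 2064 = 640.9 kN.
Governing: min(442.0, 719.3, 640.9) = 442.0 kN → bolt shear.

442.0 kN (bolt shear governs)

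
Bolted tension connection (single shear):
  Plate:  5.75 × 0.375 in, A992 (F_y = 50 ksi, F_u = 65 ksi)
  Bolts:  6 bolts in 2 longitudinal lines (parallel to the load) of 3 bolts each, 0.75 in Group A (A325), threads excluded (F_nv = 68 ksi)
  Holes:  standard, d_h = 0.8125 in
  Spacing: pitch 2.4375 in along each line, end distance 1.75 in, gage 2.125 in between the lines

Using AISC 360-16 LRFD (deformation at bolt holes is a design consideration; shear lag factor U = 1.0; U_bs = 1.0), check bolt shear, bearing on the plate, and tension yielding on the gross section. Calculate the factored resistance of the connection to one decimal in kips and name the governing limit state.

Bolt shear: A_b = π(0.75)²/4 = 0.44179 in². φR_n = 0.75 × 68 × 0.44179 × 6 × 1 = 135.2 kips.
Bearing (0.375 in plate, F_u = 65 ksi): end bolts L_c = 1.75 − 0.8125/2 = 1.34375, R_n = min(1.2×1.34375×0.375×65, 2.4×0.75×0.375×65) = 39.305 kips/bolt; interior L_c = 2.4375 − 0.8125 = 1.625, R_n = 43.875 kips/bolt. φR_n = 0.75 × (2×39.305 + 4×43.875) = 190.6 kips.
Tension yield (gross): A_g = 5.75×0.375 = 2.1563 in². φR_n = 0.90 × 50 × 2.1563 = 97.0 kips.
Governing: min(135.2, 190.6, 97.0) = 97.0 kips → gross-section yield.

97.0 kips (gross-section yield governs)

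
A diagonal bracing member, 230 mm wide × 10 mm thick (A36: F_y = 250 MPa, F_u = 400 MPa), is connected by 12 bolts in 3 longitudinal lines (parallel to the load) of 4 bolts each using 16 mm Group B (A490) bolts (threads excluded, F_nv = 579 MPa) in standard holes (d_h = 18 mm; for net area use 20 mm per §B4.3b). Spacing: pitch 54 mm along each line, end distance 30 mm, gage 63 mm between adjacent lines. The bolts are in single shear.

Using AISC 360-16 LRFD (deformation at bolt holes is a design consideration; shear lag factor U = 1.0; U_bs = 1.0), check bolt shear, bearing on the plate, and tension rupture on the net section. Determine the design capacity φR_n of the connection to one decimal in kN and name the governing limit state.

Bolt shear: A_b = π(16)²/4 = 201.06 mm². φR_n = 0.75 × 579 × 201.06 × 12 × 1 = 1047.7 kN.
Bearing (10 mm plate, F_u = 400 MPa): end bolts L_c = 30 − 18/2 = 21, R_n = min(1.2×21×10×400, 2.4×16×10×400) = 100.8 kN/bolt; interior L_c = 54 − 18 = 36, R_n = 153.6 kN/bolt. φR_n = 0.75 × (3×100.8 + 9×153.6) = 1263.6 kN.
Tension rupture (net): A_n = (230 − 3×20)×10 = 1700 mm² (U = 1.0, A_e = A_n). φR_n = 0.75 × 400 × 1700 = 510.0 kN.
Governing: min(1047.7, 1263.6, 510.0) = 510.0 kN → net-section rupture.

510.0 kN (net-section rupture governs)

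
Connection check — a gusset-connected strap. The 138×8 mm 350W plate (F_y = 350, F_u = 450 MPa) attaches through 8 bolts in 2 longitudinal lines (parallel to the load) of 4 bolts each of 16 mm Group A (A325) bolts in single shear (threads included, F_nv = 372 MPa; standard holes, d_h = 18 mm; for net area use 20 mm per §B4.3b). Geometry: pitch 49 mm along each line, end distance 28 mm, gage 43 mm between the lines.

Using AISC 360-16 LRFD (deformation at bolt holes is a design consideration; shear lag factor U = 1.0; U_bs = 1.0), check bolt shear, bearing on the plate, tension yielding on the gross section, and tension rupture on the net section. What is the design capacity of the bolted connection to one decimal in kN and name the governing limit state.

Bolt shear: A_b = π(16)²/4 = 201.06 mm². φR_n = 0.75 × 372 × 201.06 × 8 × 1 = 448.8 kN.
Bearing (8 mm plate, F_u = 450 MPa): end bolts L_c = 28 − 18/2 = 19, R_n = min(1.2×19×8×450, 2.4×16×8×450) = 82.08 kN/bolt; interior L_c = 49 − 18 = 31, R_n = 133.92 kN/bolt. φR_n = 0.75 × (2×82.08 + 6×133.92) = 725.8 kN.
Tension yield (gross): A_g = 138×8 = 1104 mm². φR_n = 0.90 × 350 × 1104 = 347.8 kN.
Tension rupture (net): A_n = (138 − 2×20)×8 = 784 mm² (U = 1.0, A_e = A_n). φR_n = 0.75 × 450 × 784 = 264.6 kN.
Governing: min(448.8, 725.8, 347.8, 264.6) = 264.6 kN → net-section rupture.

264.6 kN (net-section rupture governs)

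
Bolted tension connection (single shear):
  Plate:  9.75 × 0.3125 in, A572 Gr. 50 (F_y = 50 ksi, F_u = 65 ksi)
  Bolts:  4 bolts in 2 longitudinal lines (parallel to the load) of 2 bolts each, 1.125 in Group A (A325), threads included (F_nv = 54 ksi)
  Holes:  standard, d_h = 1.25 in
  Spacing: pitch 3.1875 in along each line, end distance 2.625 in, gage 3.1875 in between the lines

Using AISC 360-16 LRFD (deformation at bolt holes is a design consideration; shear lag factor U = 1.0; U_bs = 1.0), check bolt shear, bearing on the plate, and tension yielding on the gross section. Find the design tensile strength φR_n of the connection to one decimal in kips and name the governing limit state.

Bolt shear: A_b = π(1.125)²/4 = 0.99402 in². φR_n = 0.75 × 54 × 0.99402 × 4 × 1 = 161.0 kips.
Bearing (0.3125 in plate, F_u = 65 ksi): end bolts L_c = 2.625 − 1.25/2 = 2, R_n = min(1.2×2×0.3125×65, 2.4×1.125×0.3125×65) = 48.75 kips/bolt; interior L_c = 3.1875 − 1.25 = 1.9375, R_n = 47.227 kips/bolt. φR_n = 0.75 × (2×48.75 + 2×47.227) = 144.0 kips.
Tension yield (gross): A_g = 9.75×0.3125 = 3.0469 in². φR_n = 0.90 × 50 × 3.0469 = 137.1 kips.
Governing: min(161.0, 144.0, 137.1) = 137.1 kips → gross-section yield.

137.1 kips (gross-section yield governs)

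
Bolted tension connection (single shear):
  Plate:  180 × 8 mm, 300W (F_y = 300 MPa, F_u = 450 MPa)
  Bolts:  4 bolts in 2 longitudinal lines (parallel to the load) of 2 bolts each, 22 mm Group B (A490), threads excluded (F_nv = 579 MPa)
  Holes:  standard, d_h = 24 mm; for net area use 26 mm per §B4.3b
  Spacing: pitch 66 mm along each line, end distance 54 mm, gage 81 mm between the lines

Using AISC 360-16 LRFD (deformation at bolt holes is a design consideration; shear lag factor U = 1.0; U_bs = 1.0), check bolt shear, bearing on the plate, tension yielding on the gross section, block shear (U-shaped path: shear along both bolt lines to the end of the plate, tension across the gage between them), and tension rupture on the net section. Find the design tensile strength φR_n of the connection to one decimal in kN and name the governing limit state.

345.6 kN (net-section rupture governs)

Bolt shear: A_b = π(22)²/4 = 380.13 mm². φR_n = 0.75 × 579 × 380.13 × 4 × 1 = 660.3 kN.
Bearing (8 mm plate, F_u = 450 MPa): end bolts L_c = 54 − 24/2 = 42, R_n = min(1.2×42×8×450, 2.4×22×8×450) = 181.44 kN/bolt; interior L_c = 66 − 24 = 42, R_n = 181.44 kN/bolt. φR_n = 0.75 × (2×181.44 + 2×181.44) = 544.3 kN.
Tension yield (gross): A_g = 180×8 = 1440 mm². φR_n = 0.90 × 300 × 1440 = 388.8 kN.
Block shear: shear path 2×[54+1×66] = 2×120 mm, A_gv = 1920, A_nv = 2×(120 − 1.5×26)×8 = 1296 mm²; tension across gage: (81 − 1×26)×8 = 440 mm². R_n = min(0.6×450×1296, 0.6×300×1920) + 1.0×450×440 = min(349.92, 345.6) + 198 = 543.6 kN. φR_n = 0.75 × 543.6 = 407.7 kN.
Tension rupture (net): A_n = (180 − 2×26)×8 = 1024 mm² (U = 1.0, A_e = A_n). φR_n = 0.75 × 450 × 1024 = 345.6 kN.
Governing: min(660.3, 544.3, 388.8, 407.7, 345.6) = 345.6 kN → net-section rupture.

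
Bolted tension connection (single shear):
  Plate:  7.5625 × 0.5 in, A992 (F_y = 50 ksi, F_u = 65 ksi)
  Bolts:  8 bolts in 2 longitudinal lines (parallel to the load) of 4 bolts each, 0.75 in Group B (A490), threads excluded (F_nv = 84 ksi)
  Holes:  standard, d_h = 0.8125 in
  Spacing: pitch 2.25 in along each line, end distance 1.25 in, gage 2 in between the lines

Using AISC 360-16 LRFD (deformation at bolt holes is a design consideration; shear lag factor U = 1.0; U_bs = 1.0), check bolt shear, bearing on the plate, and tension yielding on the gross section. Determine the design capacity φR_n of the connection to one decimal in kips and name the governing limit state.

Bolt shear: A_b = π(0.75)²/4 = 0.44179 in². φR_n = 0.75 × 84 × 0.44179 × 8 × 1 = 222.7 kips.
Bearing (0.5 in plate, F_u = 65 ksi): end bolts L_c = 1.25 − 0.8125/2 = 0.84375, R_n = min(1.2×0.84375×0.5×65, 2.4×0.75×0.5×65) = 32.906 kips/bolt; interior L_c = 2.25 − 0.8125 = 1.4375, R_n = 56.063 kips/bolt. φR_n = 0.75 × (2×32.906 + 6×56.063) = 301.6 kips.
Tension yield (gross): A_g = 7.5625×0.5 = 3.7813 in². φR_n = 0.90 × 50 × 3.7813 = 170.2 kips.
Governing: min(222.7, 301.6, 170.2) = 170.2 kips → gross-section yield.

170.2 kips (gross-section yield governs)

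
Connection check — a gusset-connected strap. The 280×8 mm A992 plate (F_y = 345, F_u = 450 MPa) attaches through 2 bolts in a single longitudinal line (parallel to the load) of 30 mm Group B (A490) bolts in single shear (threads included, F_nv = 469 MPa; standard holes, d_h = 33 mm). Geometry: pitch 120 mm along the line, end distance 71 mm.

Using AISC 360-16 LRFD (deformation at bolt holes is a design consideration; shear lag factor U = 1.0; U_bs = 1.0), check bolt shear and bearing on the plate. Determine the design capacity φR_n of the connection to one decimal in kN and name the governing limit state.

371.0 kN (bearing governs)

Bolt shear: A_b = π(30)²/4 = 706.86 mm². φR_n = 0.75 × 469 × 706.86 × 2 × 1 = 497.3 kN.
Bearing (8 mm plate, F_u = 450 MPa): end bolts L_c = 71 − 33/2 = 54.5, R_n = min(1.2×54.5×8×450, 2.4×30×8×450) = 235.44 kN/bolt; interior L_c = 120 − 33 = 87, R_n = 259.2 kN/bolt. φR_n = 0.75 × (1×235.44 + 1×259.2) = 371.0 kN.
Governing: min(497.3, 371.0) = 371.0 kN → bearing.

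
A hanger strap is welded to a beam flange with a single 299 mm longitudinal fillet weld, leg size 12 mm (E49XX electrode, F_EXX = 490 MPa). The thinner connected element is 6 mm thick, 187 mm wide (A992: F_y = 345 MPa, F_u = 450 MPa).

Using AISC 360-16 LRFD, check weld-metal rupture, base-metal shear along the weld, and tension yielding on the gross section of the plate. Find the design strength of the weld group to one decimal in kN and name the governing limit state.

348.4 kN (gross-section yield governs)

Weld metal: throat = 0.707×12 = 8.484 mm, L = 299 mm. φR_n = 0.75 × 0.6 × 490 × 8.484 × 299 = 559.3 kN.
Base metal shear (6 mm plate): yield φR_n = 1.0×0.6×345×6×299 = 371.4 kN; rupture φR_n = 0.75×0.6×450×6×299 = 363.3 kN; take 363.3 kN (rupture).
Tension yield (gross): A_g = 187×6 = 1122 mm². φR_n = 0.90 × 345 × 1122 = 348.4 kN.
Governing: min(559.3, 363.3, 348.4) = 348.4 kN → gross-section yield.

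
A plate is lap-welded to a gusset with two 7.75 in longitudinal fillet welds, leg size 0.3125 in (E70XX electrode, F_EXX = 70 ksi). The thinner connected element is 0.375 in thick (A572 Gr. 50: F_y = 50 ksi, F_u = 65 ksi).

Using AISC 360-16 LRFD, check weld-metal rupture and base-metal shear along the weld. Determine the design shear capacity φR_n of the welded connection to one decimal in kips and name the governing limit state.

107.9 kips (weld metal governs)

Weld metal: throat = 0.707×0.3125 = 0.22094 in, L = 2×7.75 = 15.5 in. φR_n = 0.75 × 0.6 × 70 × 0.22094 × 15.5 = 107.9 kips.
Base metal shear (0.375 in plate): yield φR_n = 1.0×0.6×50×0.375×15.5 = 174.4 kips; rupture φR_n = 0.75×0.6×65×0.375×15.5 = 170.0 kips; take 170.0 kips (rupture).
Governing: min(107.9, 170.0) = 107.9 kips → weld metal.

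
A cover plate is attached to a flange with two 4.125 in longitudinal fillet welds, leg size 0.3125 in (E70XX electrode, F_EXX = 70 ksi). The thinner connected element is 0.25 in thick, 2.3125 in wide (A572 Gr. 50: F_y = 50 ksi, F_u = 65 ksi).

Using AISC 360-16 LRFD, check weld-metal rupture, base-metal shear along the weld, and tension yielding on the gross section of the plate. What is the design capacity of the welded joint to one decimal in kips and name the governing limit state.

26.0 kips (gross-section yield governs)

Weld metal: throat = 0.707×0.3125 = 0.22094 in, L = 2×4.125 = 8.25 in. φR_n = 0.75 × 0.6 × 70 × 0.22094 × 8.25 = 57.4 kips.
Base metal shear (0.25 in plate): yield φR_n = 1.0×0.6×50×0.25×8.25 = 61.9 kips; rupture φR_n = 0.75×0.6×65×0.25×8.25 = 60.3 kips; take 60.3 kips (rupture).
Tension yield (gross): A_g = 2.3125×0.25 = 0.57813 in². φR_n = 0.90 × 50 × 0.57813 = 26.0 kips.
Governing: min(57.4, 60.3, 26.0) = 26.0 kips → gross-section yield.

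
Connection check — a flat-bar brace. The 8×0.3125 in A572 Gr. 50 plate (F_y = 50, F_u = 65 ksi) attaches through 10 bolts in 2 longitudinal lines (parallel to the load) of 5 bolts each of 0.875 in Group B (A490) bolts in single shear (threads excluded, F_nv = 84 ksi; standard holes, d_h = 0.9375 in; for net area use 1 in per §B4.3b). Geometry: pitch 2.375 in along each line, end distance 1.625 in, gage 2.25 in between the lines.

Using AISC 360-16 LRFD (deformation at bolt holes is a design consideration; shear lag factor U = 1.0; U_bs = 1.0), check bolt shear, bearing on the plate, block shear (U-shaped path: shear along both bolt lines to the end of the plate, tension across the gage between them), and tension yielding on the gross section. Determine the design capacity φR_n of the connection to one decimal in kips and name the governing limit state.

Bolt shear: A_b = π(0.875)²/4 = 0.60132 in². φR_n = 0.75 × 84 × 0.60132 × 10 × 1 = 378.8 kips.
Bearing (0.3125 in plate, F_u = 65 ksi): end bolts L_c = 1.625 − 0.9375/2 = 1.15625, R_n = min(1.2×1.15625×0.3125×65, 2.4×0.875×0.3125×65) = 28.184 kips/bolt; interior L_c = 2.375 − 0.9375 = 1.4375, R_n = 35.039 kips/bolt. φR_n = 0.75 × (2×28.184 + 8×35.039) = 252.5 kips.
Block shear: shear path 2×[1.625+4×2.375] = 2×11.125 in, A_gv = 6.9531, A_nv = 2×(11.125 − 4.5×1)×0.3125 = 4.1406 in²; tension across gage: (2.25 − 1×1)×0.3125 = 0.39063 in². R_n = min(0.6×65×4.1406, 0.6×50×6.9531) + 1.0×65×0.39063 = min(161.48, 208.59) + 25.391 = 186.87 kips. φR_n = 0.75 × 186.87 = 140.2 kips.
Tension yield (gross): A_g = 8×0.3125 = 2.5 in². φR_n = 0.90 × 50 × 2.5 = 112.5 kips.
Governing: min(378.8, 252.5, 140.2, 112.5) = 112.5 kips → gross-section yield.

112.5 kips (gross-section yield governs)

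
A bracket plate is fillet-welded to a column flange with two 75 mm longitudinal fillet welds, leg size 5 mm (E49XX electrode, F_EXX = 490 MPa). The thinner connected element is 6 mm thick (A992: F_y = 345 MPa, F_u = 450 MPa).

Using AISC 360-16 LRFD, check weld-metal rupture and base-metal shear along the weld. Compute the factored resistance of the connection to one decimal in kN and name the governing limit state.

116.9 kN (weld metal governs)

Weld metal: throat = 0.707×5 = 3.535 mm, L = 2×75 = 150 mm. φR_n = 0.75 × 0.6 × 490 × 3.535 × 150 = 116.9 kN.
Base metal shear (6 mm plate): yield φR_n = 1.0×0.6×345×6×150 = 186.3 kN; rupture φR_n = 0.75×0.6×450×6×150 = 182.3 kN; take 182.3 kN (rupture).
Governing: min(116.9, 182.3) = 116.9 kN → weld metal.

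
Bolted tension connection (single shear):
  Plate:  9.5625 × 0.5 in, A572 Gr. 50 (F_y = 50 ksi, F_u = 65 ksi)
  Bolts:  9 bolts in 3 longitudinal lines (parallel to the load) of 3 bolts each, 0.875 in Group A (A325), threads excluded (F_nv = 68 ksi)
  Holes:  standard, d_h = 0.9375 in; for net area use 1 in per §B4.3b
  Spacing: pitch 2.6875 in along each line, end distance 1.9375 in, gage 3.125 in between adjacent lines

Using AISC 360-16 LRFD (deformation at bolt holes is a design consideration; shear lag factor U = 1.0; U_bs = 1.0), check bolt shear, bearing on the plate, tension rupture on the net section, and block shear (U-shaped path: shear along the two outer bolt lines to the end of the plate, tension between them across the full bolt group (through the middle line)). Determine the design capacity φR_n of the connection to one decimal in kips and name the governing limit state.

Bolt shear: A_b = π(0.875)²/4 = 0.60132 in². φR_n = 0.75 × 68 × 0.60132 × 9 × 1 = 276.0 kips.
Bearing (0.5 in plate, F_u = 65 ksi): end bolts L_c = 1.9375 − 0.9375/2 = 1.46875, R_n = min(1.2×1.46875×0.5×65, 2.4×0.875×0.5×65) = 57.281 kips/bolt; interior L_c = 2.6875 − 0.9375 = 1.75, R_n = 68.25 kips/bolt. φR_n = 0.75 × (3×57.281 + 6×68.25) = 436.0 kips.
Tension rupture (net): A_n = (9.5625 − 3×1)×0.5 = 3.2813 in² (U = 1.0, A_e = A_n). φR_n = 0.75 × 65 × 3.2813 = 160.0 kips.
Block shear: shear path 2×[1.9375+2×2.6875] = 2×7.3125 in, A_gv = 7.3125, A_nv = 2×(7.3125 − 2.5×1)×0.5 = 4.8125 in²; tension across gage: (6.25 − 2×1)×0.5 = 2.125 in². R_n = min(0.6×65×4.8125, 0.6×50×7.3125) + 1.0×65×2.125 = min(187.69, 219.38) + 138.13 = 325.82 kips. φR_n = 0.75 × 325.82 = 244.4 kips.
Governing: min(276.0, 436.0, 160.0, 244.4) = 160.0 kips → net-section rupture.

160.0 kips (net-section rupture governs)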